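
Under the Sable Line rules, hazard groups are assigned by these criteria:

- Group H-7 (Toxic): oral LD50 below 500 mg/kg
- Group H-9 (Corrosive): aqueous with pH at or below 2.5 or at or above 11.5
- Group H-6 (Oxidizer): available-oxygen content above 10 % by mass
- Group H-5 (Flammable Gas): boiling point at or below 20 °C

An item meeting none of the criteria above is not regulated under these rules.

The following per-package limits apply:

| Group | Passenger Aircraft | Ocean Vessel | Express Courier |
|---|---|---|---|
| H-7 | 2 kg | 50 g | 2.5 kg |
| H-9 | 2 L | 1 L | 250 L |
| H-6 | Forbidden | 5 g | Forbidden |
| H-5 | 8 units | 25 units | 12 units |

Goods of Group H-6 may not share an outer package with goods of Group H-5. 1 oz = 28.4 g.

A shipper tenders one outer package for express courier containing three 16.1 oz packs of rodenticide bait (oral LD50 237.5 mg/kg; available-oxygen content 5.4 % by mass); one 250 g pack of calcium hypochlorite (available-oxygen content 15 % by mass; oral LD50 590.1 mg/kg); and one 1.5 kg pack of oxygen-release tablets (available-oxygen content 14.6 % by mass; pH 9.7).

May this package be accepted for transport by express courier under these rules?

No

Rodenticide bait: oral LD50 237.5 mg/kg < 500 mg/kg → Group H-7 (Toxic).
With available-oxygen content 15 % by mass (> 10 % by mass), the calcium hypochlorite falls in Group H-6.
The oxygen-release tablets have available-oxygen content 14.6 % by mass, which is > 10 % by mass, so they are Group H-6 (Oxidizer).
Total Group H-6: 250 g + 1.5 kg = 1.75 kg.
By express courier, Group H-6 is Forbidden regardless of quantity.
Group H-7 quantity: three 16.1 oz packs = 1371.72 g.
1371.72 g is within the express courier limit of 2.5 kg for Group H-7.
The segregation rule (Group H-6 with Group H-5) does not apply to Group H-6 with Group H-7.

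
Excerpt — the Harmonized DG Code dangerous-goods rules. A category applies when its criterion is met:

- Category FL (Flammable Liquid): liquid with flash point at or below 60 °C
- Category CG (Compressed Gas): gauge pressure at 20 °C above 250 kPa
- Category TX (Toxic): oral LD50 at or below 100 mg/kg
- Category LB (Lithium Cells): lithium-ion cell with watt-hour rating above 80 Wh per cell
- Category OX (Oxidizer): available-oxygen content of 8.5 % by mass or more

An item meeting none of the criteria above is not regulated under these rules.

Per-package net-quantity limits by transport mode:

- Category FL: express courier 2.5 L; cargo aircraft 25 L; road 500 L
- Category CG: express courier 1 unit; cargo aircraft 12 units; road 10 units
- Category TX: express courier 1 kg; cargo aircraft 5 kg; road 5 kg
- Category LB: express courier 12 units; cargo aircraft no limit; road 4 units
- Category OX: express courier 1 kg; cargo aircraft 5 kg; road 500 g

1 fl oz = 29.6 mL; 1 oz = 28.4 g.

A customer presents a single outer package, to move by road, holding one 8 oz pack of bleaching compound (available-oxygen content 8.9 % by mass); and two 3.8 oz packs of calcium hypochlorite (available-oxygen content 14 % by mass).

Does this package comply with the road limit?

Yes

With available-oxygen content 8.9 % by mass (≥ 8.5 % by mass), the bleaching compound falls in Category OX.
The calcium hypochlorite has available-oxygen content 14 % by mass, which is ≥ 8.5 % by mass, so it is Category OX (Oxidizer).
Total Category OX: (one 8 oz pack = 227.2 g) + (two 3.8 oz packs = 215.84 g) = 443.04 g.
443.04 g is within the road limit of 500 g for Category OX.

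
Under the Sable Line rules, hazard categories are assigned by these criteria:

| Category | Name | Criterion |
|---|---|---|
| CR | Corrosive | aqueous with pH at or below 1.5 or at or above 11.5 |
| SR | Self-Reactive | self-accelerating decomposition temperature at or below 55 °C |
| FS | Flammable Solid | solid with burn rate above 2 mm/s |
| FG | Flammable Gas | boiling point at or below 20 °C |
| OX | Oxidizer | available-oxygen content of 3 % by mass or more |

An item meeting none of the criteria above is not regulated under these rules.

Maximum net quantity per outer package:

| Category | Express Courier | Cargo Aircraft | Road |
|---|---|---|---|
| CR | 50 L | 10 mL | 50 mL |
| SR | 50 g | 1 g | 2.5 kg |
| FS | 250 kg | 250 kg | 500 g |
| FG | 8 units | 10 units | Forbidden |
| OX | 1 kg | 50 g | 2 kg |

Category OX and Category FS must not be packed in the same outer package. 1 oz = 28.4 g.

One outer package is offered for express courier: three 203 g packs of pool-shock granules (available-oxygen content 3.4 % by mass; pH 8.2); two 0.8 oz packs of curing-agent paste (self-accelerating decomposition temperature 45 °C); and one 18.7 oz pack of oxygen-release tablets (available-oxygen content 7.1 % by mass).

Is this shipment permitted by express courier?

No

Pool-shock granules: available-oxygen content 3.4 % by mass ≥ 3 % by mass → Category OX (Oxidizer).
With self-accelerating decomposition temperature 45 °C (≤ 55 °C), the curing-agent paste falls in Category SR.
With available-oxygen content 7.1 % by mass (≥ 3 % by mass), the oxygen-release tablets fall in Category OX.
Category OX net quantity: (three 203 g packs = 609 g) + (one 18.7 oz pack = 531.08 g) = 1140.08 g.
That exceeds the Category OX express courier limit of 1 kg.
Category SR quantity: two 0.8 oz packs = 45.44 g.
45.44 g is within the express courier limit of 50 g for Category SR.
The segregation rule (Category OX with Category FS) does not apply to Category OX with Category SR.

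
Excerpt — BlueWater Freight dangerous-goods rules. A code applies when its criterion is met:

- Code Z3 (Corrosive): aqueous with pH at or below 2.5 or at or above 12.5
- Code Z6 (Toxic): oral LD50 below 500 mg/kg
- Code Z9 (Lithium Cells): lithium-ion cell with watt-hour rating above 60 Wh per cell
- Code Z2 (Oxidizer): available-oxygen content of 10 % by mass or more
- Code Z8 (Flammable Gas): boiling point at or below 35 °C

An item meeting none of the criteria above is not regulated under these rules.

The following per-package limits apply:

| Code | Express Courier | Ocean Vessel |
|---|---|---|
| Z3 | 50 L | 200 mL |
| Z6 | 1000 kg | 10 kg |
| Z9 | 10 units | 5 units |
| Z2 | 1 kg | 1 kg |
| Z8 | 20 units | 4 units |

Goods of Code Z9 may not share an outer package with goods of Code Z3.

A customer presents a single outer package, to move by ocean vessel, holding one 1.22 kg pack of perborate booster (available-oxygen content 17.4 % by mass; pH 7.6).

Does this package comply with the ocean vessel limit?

No

With available-oxygen content 17.4 % by mass (≥ 10 % by mass), the perborate booster falls in Code Z2.
Code Z2 quantity: 1.22 kg.
1.22 kg exceeds the ocean vessel limit of 1 kg for Code Z2.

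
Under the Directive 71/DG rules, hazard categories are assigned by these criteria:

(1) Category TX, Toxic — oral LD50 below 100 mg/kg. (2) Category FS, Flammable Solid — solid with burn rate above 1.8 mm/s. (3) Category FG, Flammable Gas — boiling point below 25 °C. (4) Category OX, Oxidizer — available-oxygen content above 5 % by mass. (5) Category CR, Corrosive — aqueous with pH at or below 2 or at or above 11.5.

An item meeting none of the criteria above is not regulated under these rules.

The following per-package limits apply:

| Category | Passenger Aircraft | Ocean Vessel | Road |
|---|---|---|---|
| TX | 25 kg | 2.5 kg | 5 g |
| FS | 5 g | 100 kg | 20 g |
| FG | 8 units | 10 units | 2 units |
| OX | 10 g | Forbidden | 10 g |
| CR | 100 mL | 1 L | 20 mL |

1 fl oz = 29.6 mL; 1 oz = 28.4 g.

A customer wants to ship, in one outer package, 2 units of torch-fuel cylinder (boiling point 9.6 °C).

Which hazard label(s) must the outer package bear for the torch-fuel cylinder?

Category FG

Torch-fuel cylinder: boiling point 9.6 °C < 25 °C → Category FG (Flammable Gas).
Only the Category FG label is required.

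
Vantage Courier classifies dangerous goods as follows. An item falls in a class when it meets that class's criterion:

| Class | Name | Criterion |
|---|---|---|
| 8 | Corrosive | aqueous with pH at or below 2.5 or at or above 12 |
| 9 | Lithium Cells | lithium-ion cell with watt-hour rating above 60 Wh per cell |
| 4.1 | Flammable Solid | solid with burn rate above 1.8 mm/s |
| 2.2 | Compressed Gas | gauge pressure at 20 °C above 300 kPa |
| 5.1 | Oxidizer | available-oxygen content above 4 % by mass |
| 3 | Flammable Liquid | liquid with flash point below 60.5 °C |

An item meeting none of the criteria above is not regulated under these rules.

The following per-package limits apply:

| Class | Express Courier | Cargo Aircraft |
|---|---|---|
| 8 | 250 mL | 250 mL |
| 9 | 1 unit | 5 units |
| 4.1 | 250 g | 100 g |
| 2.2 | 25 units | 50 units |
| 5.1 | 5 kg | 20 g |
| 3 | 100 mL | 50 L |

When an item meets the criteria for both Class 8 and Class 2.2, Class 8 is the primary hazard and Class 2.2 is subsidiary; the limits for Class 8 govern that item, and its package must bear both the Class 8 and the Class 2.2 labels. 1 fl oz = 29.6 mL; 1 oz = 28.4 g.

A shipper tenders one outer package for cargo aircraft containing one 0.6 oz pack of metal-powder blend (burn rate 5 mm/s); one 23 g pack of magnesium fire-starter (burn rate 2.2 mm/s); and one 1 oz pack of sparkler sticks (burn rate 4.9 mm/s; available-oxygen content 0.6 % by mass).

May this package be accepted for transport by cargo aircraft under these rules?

The metal-powder blend has burn rate 5 mm/s, which is > 1.8 mm/s, so it is Class 4.1 (Flammable Solid).
The magnesium fire-starter has burn rate 2.2 mm/s, which is > 1.8 mm/s, so it is Class 4.1 (Flammable Solid).
With burn rate 4.9 mm/s (> 1.8 mm/s), the sparkler sticks fall in Class 4.1.
Total Class 4.1: (one 0.6 oz pack = 17.04 g) + 23 g + (one 1 oz pack = 28.4 g) = 68.44 g.
68.44 g is within the cargo aircraft limit of 100 g for Class 4.1.

Yes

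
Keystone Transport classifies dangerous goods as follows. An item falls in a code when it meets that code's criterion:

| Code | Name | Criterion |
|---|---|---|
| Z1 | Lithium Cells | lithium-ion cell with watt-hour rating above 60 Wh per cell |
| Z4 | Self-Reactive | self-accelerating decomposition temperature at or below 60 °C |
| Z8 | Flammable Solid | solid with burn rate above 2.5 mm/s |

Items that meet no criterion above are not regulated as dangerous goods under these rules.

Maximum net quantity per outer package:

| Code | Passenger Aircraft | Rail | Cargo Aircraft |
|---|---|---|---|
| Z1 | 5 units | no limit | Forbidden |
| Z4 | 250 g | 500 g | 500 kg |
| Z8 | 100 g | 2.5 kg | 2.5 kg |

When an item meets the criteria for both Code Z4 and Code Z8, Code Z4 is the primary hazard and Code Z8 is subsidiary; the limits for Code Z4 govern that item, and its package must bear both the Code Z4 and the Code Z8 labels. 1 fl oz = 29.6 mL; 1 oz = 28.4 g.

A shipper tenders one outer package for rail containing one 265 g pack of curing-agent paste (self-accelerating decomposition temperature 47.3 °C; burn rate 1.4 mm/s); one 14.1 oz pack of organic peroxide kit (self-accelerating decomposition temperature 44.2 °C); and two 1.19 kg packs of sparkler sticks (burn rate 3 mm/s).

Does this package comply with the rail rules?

With self-accelerating decomposition temperature 47.3 °C (≤ 60 °C), the curing-agent paste falls in Code Z4.
Organic peroxide kit: self-accelerating decomposition temperature 44.2 °C ≤ 60 °C → Code Z4 (Self-Reactive).
Burn rate 3 mm/s meets the Code Z8 criterion (Flammable Solid), so the sparkler sticks are Code Z8.
Code Z4 net quantity: 265 g + (one 14.1 oz pack = 400.44 g) = 665.44 g.
665.44 g > 500 g (rail limit, Code Z4) — over the limit.
Code Z8 quantity: two 1.19 kg packs = 2.38 kg.
That is within the Code Z8 rail limit of 2.5 kg.

No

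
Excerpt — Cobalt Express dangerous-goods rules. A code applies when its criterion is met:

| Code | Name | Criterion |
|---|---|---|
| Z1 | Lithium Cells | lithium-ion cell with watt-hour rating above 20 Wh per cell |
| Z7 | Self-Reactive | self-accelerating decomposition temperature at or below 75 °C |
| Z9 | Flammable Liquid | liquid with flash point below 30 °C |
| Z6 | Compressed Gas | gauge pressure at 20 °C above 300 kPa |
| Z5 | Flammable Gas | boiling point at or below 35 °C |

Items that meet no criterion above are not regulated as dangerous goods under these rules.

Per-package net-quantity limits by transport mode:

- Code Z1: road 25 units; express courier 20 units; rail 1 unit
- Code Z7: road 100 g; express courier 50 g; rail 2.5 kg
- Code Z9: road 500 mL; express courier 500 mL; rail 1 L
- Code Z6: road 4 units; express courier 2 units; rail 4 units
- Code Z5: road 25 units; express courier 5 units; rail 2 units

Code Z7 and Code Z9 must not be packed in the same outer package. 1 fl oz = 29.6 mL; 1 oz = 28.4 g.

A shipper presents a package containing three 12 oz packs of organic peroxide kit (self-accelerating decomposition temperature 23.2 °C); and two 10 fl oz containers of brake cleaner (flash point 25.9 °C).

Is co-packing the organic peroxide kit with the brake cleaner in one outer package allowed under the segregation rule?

No

With self-accelerating decomposition temperature 23.2 °C (≤ 75 °C), the organic peroxide kit falls in Code Z7.
With flash point 25.9 °C (< 30 °C), the brake cleaner falls in Code Z9.
Code Z7 and Code Z9 may not share an outer package.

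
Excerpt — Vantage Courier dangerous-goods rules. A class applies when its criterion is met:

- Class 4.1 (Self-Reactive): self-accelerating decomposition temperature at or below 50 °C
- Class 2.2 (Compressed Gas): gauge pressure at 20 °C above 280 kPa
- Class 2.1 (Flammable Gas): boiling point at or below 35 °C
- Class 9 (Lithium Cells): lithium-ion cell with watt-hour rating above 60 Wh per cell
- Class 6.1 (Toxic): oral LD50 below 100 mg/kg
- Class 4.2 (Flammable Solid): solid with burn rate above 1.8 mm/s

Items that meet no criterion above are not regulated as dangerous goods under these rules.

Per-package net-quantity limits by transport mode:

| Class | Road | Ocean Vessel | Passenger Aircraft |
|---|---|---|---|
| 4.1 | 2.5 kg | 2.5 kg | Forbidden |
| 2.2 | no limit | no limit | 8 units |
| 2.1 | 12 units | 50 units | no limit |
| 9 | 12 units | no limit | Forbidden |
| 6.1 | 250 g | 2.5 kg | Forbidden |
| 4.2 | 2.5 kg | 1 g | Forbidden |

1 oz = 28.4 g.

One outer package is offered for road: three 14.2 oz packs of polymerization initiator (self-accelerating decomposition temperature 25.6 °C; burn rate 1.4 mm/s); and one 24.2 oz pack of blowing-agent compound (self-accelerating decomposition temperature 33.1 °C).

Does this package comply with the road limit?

With self-accelerating decomposition temperature 25.6 °C (≤ 50 °C), the polymerization initiator falls in Class 4.1.
With self-accelerating decomposition temperature 33.1 °C (≤ 50 °C), the blowing-agent compound falls in Class 4.1.
Class 4.1 net quantity: (three 14.2 oz packs = 1209.84 g) + (one 24.2 oz pack = 687.28 g) = 1897.12 g.
That is within the Class 4.1 road limit of 2.5 kg.

Yes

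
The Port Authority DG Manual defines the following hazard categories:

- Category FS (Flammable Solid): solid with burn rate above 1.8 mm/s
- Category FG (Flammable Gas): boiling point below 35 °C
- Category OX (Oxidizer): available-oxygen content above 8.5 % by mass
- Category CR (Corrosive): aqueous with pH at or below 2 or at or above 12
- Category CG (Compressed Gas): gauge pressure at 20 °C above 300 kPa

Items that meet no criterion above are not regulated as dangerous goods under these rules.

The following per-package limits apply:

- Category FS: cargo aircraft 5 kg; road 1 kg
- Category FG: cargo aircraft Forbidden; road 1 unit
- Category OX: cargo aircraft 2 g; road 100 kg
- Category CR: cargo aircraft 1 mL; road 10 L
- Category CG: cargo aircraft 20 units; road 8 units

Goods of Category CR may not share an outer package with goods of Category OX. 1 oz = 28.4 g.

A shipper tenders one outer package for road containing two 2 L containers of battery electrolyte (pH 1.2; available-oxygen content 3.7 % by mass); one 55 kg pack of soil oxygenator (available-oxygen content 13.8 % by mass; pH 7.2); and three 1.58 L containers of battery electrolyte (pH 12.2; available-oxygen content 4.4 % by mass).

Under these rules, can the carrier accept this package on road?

No

The battery electrolyte has pH 1.2, which is ≤ 2, so it is Category CR (Corrosive).
With available-oxygen content 13.8 % by mass (> 8.5 % by mass), the soil oxygenator falls in Category OX.
With pH 12.2 (≥ 12), the battery electrolyte falls in Category CR.
Category CR net quantity: (two 2 L containers = 4 L) + (three 1.58 L containers = 4.74 L) = 8.74 L.
That is within the Category CR road limit of 10 L.
Category OX quantity: 55 kg.
That is within the Category OX road limit of 100 kg.
Category CR and Category OX may not share an outer package.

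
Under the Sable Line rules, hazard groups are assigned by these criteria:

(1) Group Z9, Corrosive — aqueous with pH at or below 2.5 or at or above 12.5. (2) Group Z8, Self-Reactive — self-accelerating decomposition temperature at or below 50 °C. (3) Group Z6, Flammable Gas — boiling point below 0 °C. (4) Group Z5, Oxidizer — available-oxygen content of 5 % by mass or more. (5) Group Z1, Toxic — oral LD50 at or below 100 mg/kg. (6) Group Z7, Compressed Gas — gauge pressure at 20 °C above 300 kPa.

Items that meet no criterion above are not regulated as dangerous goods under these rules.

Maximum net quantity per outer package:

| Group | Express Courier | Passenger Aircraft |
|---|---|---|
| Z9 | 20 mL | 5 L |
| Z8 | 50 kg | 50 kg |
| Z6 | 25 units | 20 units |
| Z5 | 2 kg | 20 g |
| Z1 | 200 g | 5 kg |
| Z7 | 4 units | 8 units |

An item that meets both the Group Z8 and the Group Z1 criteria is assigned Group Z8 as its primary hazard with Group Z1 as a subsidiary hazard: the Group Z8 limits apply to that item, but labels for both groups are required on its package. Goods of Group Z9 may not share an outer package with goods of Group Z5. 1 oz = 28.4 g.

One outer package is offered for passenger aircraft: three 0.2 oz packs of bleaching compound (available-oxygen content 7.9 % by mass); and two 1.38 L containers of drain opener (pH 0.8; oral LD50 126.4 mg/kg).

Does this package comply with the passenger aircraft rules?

No

With available-oxygen content 7.9 % by mass (≥ 5 % by mass), the bleaching compound falls in Group Z5.
With pH 0.8 (≤ 2.5), the drain opener falls in Group Z9.
Group Z9 quantity: two 1.38 L containers = 2.76 L.
2.76 L ≤ 5 L (passenger aircraft limit, Group Z9) — within limit.
Group Z5 quantity: three 0.2 oz packs = 17.04 g.
17.04 g ≤ 20 g (passenger aircraft limit, Group Z5) — within limit.
Group Z9 and Group Z5 may not share an outer package.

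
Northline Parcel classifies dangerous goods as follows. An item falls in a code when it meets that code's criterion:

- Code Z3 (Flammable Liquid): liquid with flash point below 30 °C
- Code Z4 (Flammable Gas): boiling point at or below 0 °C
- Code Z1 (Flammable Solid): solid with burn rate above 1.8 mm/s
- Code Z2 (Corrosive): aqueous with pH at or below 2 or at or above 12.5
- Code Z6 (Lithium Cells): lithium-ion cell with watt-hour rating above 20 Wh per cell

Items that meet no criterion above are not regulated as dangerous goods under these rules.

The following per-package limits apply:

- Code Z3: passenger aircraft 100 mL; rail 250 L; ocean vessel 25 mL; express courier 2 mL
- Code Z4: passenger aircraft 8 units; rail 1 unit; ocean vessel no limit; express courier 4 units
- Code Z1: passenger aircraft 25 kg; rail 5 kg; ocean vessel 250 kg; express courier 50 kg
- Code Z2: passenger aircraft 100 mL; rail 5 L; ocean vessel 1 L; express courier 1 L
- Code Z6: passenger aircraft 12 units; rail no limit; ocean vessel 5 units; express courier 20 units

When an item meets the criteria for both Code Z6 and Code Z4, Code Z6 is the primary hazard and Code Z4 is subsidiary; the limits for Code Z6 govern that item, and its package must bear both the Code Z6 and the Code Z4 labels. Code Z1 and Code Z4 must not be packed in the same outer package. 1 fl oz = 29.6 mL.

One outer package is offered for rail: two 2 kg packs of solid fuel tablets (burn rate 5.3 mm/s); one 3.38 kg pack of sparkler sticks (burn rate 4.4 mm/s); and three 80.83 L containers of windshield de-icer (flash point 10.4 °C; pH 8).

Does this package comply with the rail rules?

The solid fuel tablets have burn rate 5.3 mm/s, which is > 1.8 mm/s, so they are Code Z1 (Flammable Solid).
Burn rate 4.4 mm/s meets the Code Z1 criterion (Flammable Solid), so the sparkler sticks are Code Z1.
Windshield de-icer: flash point 10.4 °C < 30 °C → Code Z3 (Flammable Liquid).
Total Code Z1: (two 2 kg packs = 4 kg) + 3.38 kg = 7.38 kg.
That exceeds the Code Z1 rail limit of 5 kg.
Code Z3 quantity: three 80.83 L containers = 242.49 L.
That is within the Code Z3 rail limit of 250 L.
The segregation rule (Code Z1 with Code Z4) does not apply to Code Z1 with Code Z3.

No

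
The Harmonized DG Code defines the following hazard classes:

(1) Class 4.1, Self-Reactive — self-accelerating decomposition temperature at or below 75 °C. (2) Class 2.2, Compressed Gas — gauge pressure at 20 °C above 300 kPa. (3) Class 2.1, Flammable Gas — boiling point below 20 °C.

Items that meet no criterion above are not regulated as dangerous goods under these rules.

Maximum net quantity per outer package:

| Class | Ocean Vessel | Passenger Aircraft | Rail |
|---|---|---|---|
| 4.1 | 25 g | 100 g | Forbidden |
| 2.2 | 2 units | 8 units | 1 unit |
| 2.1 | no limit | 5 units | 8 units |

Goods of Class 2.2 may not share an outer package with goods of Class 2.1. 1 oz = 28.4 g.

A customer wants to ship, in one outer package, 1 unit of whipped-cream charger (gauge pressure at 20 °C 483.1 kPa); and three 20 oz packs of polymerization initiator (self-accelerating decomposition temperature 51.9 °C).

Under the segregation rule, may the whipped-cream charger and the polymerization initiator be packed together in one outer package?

The whipped-cream charger has gauge pressure at 20 °C 483.1 kPa, which is > 300 kPa, so it is Class 2.2 (Compressed Gas).
With self-accelerating decomposition temperature 51.9 °C (≤ 75 °C), the polymerization initiator falls in Class 4.1.
No segregation rule bars Class 2.2 with Class 4.1.

Yes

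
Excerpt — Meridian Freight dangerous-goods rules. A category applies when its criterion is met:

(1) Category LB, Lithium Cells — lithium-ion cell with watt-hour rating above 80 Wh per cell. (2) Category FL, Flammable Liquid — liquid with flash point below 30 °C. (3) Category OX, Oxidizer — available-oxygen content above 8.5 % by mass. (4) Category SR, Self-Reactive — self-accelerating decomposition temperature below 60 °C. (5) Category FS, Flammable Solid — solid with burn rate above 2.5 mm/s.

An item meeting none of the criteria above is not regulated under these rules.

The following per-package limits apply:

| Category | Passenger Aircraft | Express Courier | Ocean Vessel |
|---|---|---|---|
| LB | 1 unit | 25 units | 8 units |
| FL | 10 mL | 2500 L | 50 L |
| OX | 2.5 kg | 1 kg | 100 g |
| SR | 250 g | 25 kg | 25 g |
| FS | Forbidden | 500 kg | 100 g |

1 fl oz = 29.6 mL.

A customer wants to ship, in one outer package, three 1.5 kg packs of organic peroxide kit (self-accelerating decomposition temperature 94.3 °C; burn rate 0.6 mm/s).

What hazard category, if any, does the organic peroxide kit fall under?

Not regulated

self-accelerating decomposition temperature 94.3 °C is not below 60 °C, so Category SR does not apply.
burn rate 0.6 mm/s is not above 2.5 mm/s, so Category FS does not apply.
No criterion is met, so the item is not regulated.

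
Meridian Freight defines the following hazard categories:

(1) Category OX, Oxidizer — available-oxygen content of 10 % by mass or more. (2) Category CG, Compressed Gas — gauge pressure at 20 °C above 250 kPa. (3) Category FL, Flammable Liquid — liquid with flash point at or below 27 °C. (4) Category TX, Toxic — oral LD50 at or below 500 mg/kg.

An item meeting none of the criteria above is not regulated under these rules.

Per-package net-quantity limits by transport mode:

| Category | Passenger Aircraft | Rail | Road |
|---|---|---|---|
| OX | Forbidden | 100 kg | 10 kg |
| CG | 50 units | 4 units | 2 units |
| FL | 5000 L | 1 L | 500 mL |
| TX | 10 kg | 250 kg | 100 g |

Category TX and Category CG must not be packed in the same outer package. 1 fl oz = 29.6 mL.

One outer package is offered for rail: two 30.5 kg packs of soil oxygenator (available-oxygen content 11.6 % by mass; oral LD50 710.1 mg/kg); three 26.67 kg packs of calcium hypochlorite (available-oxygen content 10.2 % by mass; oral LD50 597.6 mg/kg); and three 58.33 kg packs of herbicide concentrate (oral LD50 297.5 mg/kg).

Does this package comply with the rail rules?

No

Soil oxygenator: available-oxygen content 11.6 % by mass ≥ 10 % by mass → Category OX (Oxidizer).
With available-oxygen content 10.2 % by mass (≥ 10 % by mass), the calcium hypochlorite falls in Category OX.
With oral LD50 297.5 mg/kg (≤ 500 mg/kg), the herbicide concentrate falls in Category TX.
Category OX net quantity: (two 30.5 kg packs = 61 kg) + (three 26.67 kg packs = 80.01 kg) = 141.01 kg.
That exceeds the Category OX rail limit of 100 kg.
Category TX quantity: three 58.33 kg packs = 174.99 kg.
That is within the Category TX rail limit of 250 kg.
The segregation rule (Category TX with Category CG) does not apply to Category OX with Category TX.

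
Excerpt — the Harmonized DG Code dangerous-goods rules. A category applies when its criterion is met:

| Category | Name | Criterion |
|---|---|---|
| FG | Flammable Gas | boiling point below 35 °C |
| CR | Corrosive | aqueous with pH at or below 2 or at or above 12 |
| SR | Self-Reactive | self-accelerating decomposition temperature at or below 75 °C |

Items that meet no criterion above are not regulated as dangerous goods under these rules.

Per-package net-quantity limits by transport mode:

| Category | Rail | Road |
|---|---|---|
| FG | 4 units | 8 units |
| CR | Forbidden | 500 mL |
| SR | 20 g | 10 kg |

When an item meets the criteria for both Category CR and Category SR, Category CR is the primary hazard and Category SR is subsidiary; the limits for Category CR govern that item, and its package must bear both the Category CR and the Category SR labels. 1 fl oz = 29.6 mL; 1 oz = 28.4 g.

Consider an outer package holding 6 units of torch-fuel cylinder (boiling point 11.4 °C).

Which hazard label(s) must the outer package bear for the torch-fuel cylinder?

The torch-fuel cylinder has boiling point 11.4 °C, which is < 35 °C, so it is Category FG (Flammable Gas).
Only the Category FG label is required.

Category FG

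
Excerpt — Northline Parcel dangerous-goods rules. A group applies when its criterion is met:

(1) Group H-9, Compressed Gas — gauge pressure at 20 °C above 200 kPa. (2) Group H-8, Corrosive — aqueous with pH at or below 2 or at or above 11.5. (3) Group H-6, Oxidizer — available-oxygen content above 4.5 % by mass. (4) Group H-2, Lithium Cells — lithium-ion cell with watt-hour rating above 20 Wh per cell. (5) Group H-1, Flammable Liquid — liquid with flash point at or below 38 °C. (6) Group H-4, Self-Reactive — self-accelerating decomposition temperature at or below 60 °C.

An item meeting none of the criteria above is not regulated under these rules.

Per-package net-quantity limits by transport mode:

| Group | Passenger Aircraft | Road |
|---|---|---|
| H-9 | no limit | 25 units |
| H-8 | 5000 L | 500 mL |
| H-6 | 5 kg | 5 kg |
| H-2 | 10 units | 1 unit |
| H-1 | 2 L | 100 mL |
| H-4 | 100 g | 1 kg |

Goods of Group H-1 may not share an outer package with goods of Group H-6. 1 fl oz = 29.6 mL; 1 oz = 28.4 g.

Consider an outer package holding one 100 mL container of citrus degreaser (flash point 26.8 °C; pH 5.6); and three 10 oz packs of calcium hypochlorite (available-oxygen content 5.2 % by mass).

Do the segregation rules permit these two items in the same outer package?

No

Citrus degreaser: flash point 26.8 °C ≤ 38 °C → Group H-1 (Flammable Liquid).
With available-oxygen content 5.2 % by mass (> 4.5 % by mass), the calcium hypochlorite falls in Group H-6.
Group H-1 and Group H-6 may not share an outer package.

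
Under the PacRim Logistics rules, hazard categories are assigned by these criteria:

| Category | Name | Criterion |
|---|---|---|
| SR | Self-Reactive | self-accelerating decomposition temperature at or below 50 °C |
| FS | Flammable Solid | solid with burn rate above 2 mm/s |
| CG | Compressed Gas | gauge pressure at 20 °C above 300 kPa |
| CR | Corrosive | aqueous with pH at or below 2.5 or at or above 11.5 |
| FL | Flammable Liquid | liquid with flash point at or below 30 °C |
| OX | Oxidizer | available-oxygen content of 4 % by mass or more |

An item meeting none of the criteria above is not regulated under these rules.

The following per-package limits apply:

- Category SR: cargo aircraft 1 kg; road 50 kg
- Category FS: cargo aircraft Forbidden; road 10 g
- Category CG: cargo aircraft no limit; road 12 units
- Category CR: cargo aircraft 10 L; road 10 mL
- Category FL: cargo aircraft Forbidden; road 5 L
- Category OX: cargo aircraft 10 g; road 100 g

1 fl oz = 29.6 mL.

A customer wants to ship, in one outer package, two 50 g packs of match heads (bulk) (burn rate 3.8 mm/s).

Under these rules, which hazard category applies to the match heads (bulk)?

Category FS

Burn rate 3.8 mm/s meets the Category FS criterion (Flammable Solid), so the match heads (bulk) are Category FS.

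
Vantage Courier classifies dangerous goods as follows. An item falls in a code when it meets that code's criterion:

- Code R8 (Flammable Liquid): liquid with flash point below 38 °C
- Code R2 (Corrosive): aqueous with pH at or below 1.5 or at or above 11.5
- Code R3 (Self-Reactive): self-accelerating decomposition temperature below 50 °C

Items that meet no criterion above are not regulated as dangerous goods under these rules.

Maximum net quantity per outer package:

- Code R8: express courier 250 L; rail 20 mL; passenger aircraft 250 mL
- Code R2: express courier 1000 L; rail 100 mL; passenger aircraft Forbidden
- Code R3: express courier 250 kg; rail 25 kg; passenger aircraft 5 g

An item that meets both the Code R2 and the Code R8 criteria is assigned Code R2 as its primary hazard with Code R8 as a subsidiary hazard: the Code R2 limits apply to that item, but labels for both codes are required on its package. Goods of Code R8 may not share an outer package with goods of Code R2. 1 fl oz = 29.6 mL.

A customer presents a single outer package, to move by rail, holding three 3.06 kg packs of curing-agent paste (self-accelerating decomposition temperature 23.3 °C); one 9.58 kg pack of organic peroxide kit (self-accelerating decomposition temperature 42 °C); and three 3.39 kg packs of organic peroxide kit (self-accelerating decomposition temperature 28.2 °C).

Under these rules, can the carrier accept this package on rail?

The curing-agent paste has self-accelerating decomposition temperature 23.3 °C, which is < 50 °C, so it is Code R3 (Self-Reactive).
The organic peroxide kit has self-accelerating decomposition temperature 42 °C, which is < 50 °C, so it is Code R3 (Self-Reactive).
With self-accelerating decomposition temperature 28.2 °C (< 50 °C), the organic peroxide kit falls in Code R3.
Total Code R3: (three 3.06 kg packs = 9.18 kg) + 9.58 kg + (three 3.39 kg packs = 10.17 kg) = 28.93 kg.
That exceeds the Code R3 rail limit of 25 kg.

No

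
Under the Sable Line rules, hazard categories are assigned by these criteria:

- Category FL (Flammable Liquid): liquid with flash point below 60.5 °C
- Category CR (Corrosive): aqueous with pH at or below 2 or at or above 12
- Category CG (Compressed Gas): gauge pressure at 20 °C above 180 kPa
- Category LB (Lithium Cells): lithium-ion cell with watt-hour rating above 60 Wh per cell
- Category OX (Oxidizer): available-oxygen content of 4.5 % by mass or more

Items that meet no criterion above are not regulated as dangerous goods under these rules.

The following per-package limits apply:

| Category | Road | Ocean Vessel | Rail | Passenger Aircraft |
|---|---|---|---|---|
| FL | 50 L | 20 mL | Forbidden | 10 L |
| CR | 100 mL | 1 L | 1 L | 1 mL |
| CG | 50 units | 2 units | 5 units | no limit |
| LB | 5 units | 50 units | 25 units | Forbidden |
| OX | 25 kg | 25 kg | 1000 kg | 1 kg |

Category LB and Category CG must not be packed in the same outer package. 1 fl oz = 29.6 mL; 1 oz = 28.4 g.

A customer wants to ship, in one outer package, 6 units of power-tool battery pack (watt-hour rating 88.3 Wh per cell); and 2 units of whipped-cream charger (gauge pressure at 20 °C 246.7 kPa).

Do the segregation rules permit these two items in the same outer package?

Watt-hour rating 88.3 Wh per cell meets the Category LB criterion (Lithium Cells), so the power-tool battery pack is Category LB.
Gauge pressure at 20 °C 246.7 kPa meets the Category CG criterion (Compressed Gas), so the whipped-cream charger is Category CG.
Category LB and Category CG may not share an outer package.

No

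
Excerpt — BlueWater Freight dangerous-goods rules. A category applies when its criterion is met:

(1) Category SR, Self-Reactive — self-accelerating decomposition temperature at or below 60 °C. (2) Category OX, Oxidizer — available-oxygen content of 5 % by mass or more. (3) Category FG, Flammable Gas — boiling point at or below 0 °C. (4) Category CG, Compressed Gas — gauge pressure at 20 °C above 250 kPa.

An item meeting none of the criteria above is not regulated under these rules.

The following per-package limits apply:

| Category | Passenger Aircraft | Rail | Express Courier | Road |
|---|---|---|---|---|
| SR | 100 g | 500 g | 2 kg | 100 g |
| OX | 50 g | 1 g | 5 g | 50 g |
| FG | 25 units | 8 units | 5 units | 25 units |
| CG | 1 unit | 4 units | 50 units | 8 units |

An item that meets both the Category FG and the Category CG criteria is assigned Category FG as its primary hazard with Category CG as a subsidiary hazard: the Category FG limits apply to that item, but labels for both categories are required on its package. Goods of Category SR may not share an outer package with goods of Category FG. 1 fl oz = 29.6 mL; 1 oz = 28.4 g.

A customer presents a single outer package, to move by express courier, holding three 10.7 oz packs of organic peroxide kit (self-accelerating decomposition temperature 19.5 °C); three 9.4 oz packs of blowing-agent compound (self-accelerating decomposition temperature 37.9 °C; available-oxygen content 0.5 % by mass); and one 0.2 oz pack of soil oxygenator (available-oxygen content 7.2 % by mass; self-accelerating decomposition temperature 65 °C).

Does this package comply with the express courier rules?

Self-accelerating decomposition temperature 19.5 °C meets the Category SR criterion (Self-Reactive), so the organic peroxide kit is Category SR.
With self-accelerating decomposition temperature 37.9 °C (≤ 60 °C), the blowing-agent compound falls in Category SR.
With available-oxygen content 7.2 % by mass (≥ 5 % by mass), the soil oxygenator falls in Category OX.
Total Category SR: (three 10.7 oz packs = 911.64 g) + (three 9.4 oz packs = 800.88 g) = 1712.52 g.
That is within the Category SR express courier limit of 2 kg.
Category OX quantity: one 0.2 oz pack = 5.68 g.
5.68 g exceeds the express courier limit of 5 g for Category OX.
The segregation rule (Category SR with Category FG) does not apply to Category SR with Category OX.

No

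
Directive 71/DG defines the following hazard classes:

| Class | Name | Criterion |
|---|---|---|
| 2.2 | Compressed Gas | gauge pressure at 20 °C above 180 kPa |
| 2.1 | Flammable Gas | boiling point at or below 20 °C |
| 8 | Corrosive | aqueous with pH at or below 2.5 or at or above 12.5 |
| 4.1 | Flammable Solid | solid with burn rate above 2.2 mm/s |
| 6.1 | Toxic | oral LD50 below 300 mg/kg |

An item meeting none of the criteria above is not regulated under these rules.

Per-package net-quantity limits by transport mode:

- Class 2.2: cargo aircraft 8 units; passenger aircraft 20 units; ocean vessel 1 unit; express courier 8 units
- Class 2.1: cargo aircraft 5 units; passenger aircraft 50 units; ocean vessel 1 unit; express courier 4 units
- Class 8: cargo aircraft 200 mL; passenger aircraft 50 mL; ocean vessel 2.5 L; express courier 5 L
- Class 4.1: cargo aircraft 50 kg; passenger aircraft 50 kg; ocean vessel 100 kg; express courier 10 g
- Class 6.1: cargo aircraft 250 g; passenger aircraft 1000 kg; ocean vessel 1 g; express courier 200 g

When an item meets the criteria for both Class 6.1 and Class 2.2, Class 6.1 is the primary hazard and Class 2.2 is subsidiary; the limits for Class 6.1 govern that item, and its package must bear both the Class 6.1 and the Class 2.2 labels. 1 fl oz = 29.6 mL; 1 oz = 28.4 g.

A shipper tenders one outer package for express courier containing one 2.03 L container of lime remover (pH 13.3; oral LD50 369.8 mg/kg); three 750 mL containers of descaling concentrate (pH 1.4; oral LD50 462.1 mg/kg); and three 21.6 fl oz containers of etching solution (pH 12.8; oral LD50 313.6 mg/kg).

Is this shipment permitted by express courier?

Lime remover: pH 13.3 ≥ 12.5 → Class 8 (Corrosive).
The descaling concentrate has pH 1.4, which is ≤ 2.5, so it is Class 8 (Corrosive).
pH 12.8 meets the Class 8 criterion (Corrosive), so the etching solution is Class 8.
Class 8 net quantity: 2.03 L + (three 750 mL containers = 2.25 L) + (three 21.6 fl oz containers = 1918.08 mL) = 6198.08 mL.
6198.08 mL exceeds the express courier limit of 5 L for Class 8.

No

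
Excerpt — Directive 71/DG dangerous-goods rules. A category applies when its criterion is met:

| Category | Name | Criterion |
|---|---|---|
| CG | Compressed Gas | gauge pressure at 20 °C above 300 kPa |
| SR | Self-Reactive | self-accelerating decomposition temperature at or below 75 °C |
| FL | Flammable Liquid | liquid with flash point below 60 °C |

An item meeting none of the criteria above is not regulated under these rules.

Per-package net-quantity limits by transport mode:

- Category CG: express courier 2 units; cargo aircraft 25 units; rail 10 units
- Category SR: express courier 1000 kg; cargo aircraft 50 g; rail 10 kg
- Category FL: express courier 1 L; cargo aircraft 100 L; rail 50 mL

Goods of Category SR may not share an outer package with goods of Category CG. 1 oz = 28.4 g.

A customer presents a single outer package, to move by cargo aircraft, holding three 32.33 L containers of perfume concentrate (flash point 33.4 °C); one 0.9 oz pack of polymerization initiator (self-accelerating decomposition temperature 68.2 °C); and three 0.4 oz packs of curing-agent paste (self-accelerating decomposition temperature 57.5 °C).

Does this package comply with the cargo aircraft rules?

No

Perfume concentrate: flash point 33.4 °C < 60 °C → Category FL (Flammable Liquid).
The polymerization initiator has self-accelerating decomposition temperature 68.2 °C, which is ≤ 75 °C, so it is Category SR (Self-Reactive).
Self-accelerating decomposition temperature 57.5 °C meets the Category SR criterion (Self-Reactive), so the curing-agent paste is Category SR.
Total Category SR: (one 0.9 oz pack = 25.56 g) + (three 0.4 oz packs = 34.08 g) = 59.64 g.
59.64 g > 50 g (cargo aircraft limit, Category SR) — over the limit.
Category FL quantity: three 32.33 L containers = 96.99 L.
96.99 L ≤ 100 L (cargo aircraft limit, Category FL) — within limit.
The segregation rule (Category SR with Category CG) does not apply to Category SR with Category FL.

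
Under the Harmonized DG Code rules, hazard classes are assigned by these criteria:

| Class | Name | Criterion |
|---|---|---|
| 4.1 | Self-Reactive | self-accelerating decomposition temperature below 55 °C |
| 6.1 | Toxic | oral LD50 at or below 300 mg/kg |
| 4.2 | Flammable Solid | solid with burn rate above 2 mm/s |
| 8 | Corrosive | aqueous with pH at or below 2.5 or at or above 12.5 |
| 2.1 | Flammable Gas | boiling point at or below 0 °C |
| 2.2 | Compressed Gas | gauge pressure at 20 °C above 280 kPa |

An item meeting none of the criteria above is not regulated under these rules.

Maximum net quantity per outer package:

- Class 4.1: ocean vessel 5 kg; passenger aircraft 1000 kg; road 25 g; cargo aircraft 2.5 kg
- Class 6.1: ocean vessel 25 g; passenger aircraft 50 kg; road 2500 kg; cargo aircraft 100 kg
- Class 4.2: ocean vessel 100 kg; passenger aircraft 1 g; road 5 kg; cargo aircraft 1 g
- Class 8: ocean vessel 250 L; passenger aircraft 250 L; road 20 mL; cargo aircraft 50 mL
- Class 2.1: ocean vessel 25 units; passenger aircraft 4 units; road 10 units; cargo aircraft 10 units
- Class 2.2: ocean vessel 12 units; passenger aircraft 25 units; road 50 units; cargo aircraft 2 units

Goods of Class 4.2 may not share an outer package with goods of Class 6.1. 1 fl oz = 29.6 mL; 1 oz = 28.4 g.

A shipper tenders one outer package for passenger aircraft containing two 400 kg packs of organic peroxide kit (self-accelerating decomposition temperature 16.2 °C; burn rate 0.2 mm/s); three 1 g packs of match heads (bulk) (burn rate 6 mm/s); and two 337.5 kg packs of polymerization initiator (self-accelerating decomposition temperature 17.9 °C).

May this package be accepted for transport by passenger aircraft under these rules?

No

The organic peroxide kit has self-accelerating decomposition temperature 16.2 °C, which is < 55 °C, so it is Class 4.1 (Self-Reactive).
Match heads (bulk): burn rate 6 mm/s > 2 mm/s → Class 4.2 (Flammable Solid).
Polymerization initiator: self-accelerating decomposition temperature 17.9 °C < 55 °C → Class 4.1 (Self-Reactive).
Class 4.1 net quantity: (two 400 kg packs = 800 kg) + (two 337.5 kg packs = 675 kg) = 1475 kg.
1475 kg > 1000 kg (passenger aircraft limit, Class 4.1) — over the limit.
Class 4.2 quantity: three 1 g packs = 3 g.
That exceeds the Class 4.2 passenger aircraft limit of 1 g.
The segregation rule (Class 4.2 with Class 6.1) does not apply to Class 4.1 with Class 4.2.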